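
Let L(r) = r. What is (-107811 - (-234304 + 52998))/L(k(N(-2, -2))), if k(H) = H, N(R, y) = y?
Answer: -73495/2 ≈ -36748.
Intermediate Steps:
(-107811 - (-234304 + 52998))/L(k(N(-2, -2))) = (-107811 - (-234304 + 52998))/(-2) = (-107811 - 1*(-181306))*(-1/2) = (-107811 + 181306)*(-1/2) = 73495*(-1/2) = -73495/2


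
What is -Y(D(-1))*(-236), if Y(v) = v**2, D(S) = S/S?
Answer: 236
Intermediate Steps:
D(S) = 1
-Y(D(-1))*(-236) = -1*1**2*(-236) = -1*1*(-236) = -1*(-236) = 236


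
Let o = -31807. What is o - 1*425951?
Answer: -457758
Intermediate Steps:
o - 1*425951 = -31807 - 1*425951 = -31807 - 425951 = -457758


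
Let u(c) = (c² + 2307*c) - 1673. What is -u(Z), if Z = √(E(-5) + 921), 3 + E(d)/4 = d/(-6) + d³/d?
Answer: 1982/3 - 769*√9111 ≈ -72742.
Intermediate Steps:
E(d) = -12 + 4*d² - 2*d/3 (E(d) = -12 + 4*(d/(-6) + d³/d) = -12 + 4*(d*(-⅙) + d²) = -12 + 4*(-d/6 + d²) = -12 + 4*(d² - d/6) = -12 + (4*d² - 2*d/3) = -12 + 4*d² - 2*d/3)
Z = √9111/3 (Z = √((-12 + 4*(-5)² - ⅔*(-5)) + 921) = √((-12 + 4*25 + 10/3) + 921) = √((-12 + 100 + 10/3) + 921) = √(274/3 + 921) = √(3037/3) = √9111/3 ≈ 31.817)
u(c) = -1673 + c² + 2307*c
-u(Z) = -(-1673 + (√9111/3)² + 2307*(√9111/3)) = -(-1673 + 3037/3 + 769*√9111) = -(-1982/3 + 769*√9111) = 1982/3 - 769*√9111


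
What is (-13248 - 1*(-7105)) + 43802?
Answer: 37659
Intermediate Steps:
(-13248 - 1*(-7105)) + 43802 = (-13248 + 7105) + 43802 = -6143 + 43802 = 37659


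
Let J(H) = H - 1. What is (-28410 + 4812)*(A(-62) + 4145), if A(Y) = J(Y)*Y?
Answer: -189987498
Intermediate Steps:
J(H) = -1 + H
A(Y) = Y*(-1 + Y) (A(Y) = (-1 + Y)*Y = Y*(-1 + Y))
(-28410 + 4812)*(A(-62) + 4145) = (-28410 + 4812)*(-62*(-1 - 62) + 4145) = -23598*(-62*(-63) + 4145) = -23598*(3906 + 4145) = -23598*8051 = -189987498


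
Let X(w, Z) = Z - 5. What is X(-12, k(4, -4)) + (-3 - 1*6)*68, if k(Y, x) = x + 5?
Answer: -616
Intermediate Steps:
k(Y, x) = 5 + x
X(w, Z) = -5 + Z
X(-12, k(4, -4)) + (-3 - 1*6)*68 = (-5 + (5 - 4)) + (-3 - 1*6)*68 = (-5 + 1) + (-3 - 6)*68 = -4 - 9*68 = -4 - 612 = -616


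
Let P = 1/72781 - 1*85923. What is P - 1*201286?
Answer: -20903358228/72781 ≈ -2.8721e+5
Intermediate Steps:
P = -6253561862/72781 (P = 1/72781 - 85923 = -6253561862/72781 ≈ -85923.)
P - 1*201286 = -6253561862/72781 - 1*201286 = -6253561862/72781 - 201286 = -20903358228/72781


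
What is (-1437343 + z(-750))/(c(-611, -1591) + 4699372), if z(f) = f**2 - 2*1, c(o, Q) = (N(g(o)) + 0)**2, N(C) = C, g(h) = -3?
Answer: -874845/4699381 ≈ -0.18616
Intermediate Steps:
c(o, Q) = 9 (c(o, Q) = (-3 + 0)**2 = (-3)**2 = 9)
z(f) = -2 + f**2 (z(f) = f**2 - 2 = -2 + f**2)
(-1437343 + z(-750))/(c(-611, -1591) + 4699372) = (-1437343 + (-2 + (-750)**2))/(9 + 4699372) = (-1437343 + (-2 + 562500))/4699381 = (-1437343 + 562498)*(1/4699381) = -874845*1/4699381 = -874845/4699381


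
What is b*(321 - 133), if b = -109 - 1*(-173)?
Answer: 12032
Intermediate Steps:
b = 64 (b = -109 + 173 = 64)
b*(321 - 133) = 64*(321 - 133) = 64*188 = 12032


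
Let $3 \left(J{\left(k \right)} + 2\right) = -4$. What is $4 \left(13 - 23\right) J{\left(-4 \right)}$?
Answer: $\frac{400}{3} \approx 133.33$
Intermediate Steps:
$J{\left(k \right)} = - \frac{10}{3}$ ($J{\left(k \right)} = -2 + \frac{1}{3} \left(-4\right) = -2 - \frac{4}{3} = - \frac{10}{3}$)
$4 \left(13 - 23\right) J{\left(-4 \right)} = 4 \left(13 - 23\right) \left(- \frac{10}{3}\right) = 4 \left(-10\right) \left(- \frac{10}{3}\right) = \left(-40\right) \left(- \frac{10}{3}\right) = \frac{400}{3}$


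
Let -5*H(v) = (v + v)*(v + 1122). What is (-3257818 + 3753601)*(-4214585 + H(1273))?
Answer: -2694143820177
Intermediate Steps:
H(v) = -2*v*(1122 + v)/5 (H(v) = -(v + v)*(v + 1122)/5 = -2*v*(1122 + v)/5)
(-3257818 + 3753601)*(-4214585 + H(1273)) = (-3257818 + 3753601)*(-4214585 - 2/5*1273*(1122 + 1273)) = 495783*(-4214585 - 2/5*1273*2395) = 495783*(-4214585 - 1219534) = 495783*(-5434119) = -2694143820177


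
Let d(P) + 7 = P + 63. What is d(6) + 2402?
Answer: 2464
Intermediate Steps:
d(P) = 56 + P (d(P) = -7 + (P + 63) = -7 + (63 + P) = 56 + P)
d(6) + 2402 = (56 + 6) + 2402 = 62 + 2402 = 2464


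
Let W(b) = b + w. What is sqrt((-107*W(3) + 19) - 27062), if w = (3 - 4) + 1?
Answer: 2*I*sqrt(6841) ≈ 165.42*I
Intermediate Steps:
w = 0 (w = -1 + 1 = 0)
W(b) = b (W(b) = b + 0 = b)
sqrt((-107*W(3) + 19) - 27062) = sqrt((-107*3 + 19) - 27062) = sqrt((-321 + 19) - 27062) = sqrt(-302 - 27062) = sqrt(-27364) = 2*I*sqrt(6841)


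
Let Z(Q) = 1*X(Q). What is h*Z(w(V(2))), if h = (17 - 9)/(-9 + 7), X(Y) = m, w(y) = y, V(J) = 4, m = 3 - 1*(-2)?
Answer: -20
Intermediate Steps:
m = 5 (m = 3 + 2 = 5)
X(Y) = 5
Z(Q) = 5 (Z(Q) = 1*5 = 5)
h = -4 (h = 8/(-2) = 8*(-½) = -4)
h*Z(w(V(2))) = -4*5 = -20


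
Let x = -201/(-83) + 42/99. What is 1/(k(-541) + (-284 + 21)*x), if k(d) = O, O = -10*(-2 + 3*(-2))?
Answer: -2739/1830965 ≈ -0.0014959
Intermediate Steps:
O = 80 (O = -10*(-2 - 6) = -10*(-8) = 80)
k(d) = 80
x = 7795/2739 (x = -201*(-1/83) + 42*(1/99) = 201/83 + 14/33 = 7795/2739 ≈ 2.8459)
1/(k(-541) + (-284 + 21)*x) = 1/(80 + (-284 + 21)*(7795/2739)) = 1/(80 - 263*7795/2739) = 1/(80 - 2050085/2739) = 1/(-1830965/2739) = -2739/1830965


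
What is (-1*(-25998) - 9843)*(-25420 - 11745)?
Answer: -600400575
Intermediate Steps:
(-1*(-25998) - 9843)*(-25420 - 11745) = (25998 - 9843)*(-37165) = 16155*(-37165) = -600400575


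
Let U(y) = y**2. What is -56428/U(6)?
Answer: -14107/9 ≈ -1567.4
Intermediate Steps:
-56428/U(6) = -56428/(6**2) = -56428/36 = -56428*1/36 = -14107/9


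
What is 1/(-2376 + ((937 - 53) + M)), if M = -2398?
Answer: -1/3890 ≈ -0.00025707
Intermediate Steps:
1/(-2376 + ((937 - 53) + M)) = 1/(-2376 + ((937 - 53) - 2398)) = 1/(-2376 + (884 - 2398)) = 1/(-2376 - 1514) = 1/(-3890) = -1/3890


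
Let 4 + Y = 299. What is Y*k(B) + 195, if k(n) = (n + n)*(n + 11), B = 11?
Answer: 142975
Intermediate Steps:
Y = 295 (Y = -4 + 299 = 295)
k(n) = 2*n*(11 + n) (k(n) = (2*n)*(11 + n) = 2*n*(11 + n))
Y*k(B) + 195 = 295*(2*11*(11 + 11)) + 195 = 295*(2*11*22) + 195 = 295*484 + 195 = 142780 + 195 = 142975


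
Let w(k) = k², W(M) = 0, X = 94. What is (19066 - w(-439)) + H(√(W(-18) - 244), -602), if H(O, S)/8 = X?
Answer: -172903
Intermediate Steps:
H(O, S) = 752 (H(O, S) = 8*94 = 752)
(19066 - w(-439)) + H(√(W(-18) - 244), -602) = (19066 - 1*(-439)²) + 752 = (19066 - 1*192721) + 752 = (19066 - 192721) + 752 = -173655 + 752 = -172903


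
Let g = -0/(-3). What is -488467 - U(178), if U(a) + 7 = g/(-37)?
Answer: -488460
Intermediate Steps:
g = 0 (g = -0*(-1)/3 = -1*0 = 0)
U(a) = -7 (U(a) = -7 + 0/(-37) = -7 + 0*(-1/37) = -7 + 0 = -7)
-488467 - U(178) = -488467 - 1*(-7) = -488467 + 7 = -488460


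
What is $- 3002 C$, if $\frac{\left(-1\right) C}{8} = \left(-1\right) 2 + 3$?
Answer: $24016$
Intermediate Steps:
$C = -8$ ($C = - 8 \left(\left(-1\right) 2 + 3\right) = - 8 \left(-2 + 3\right) = \left(-8\right) 1 = -8$)
$- 3002 C = \left(-3002\right) \left(-8\right) = 24016$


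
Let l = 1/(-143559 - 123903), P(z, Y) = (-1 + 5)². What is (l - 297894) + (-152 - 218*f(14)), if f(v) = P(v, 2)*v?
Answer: -92776683637/267462 ≈ -3.4688e+5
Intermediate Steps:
P(z, Y) = 16 (P(z, Y) = 4² = 16)
f(v) = 16*v
l = -1/267462 (l = 1/(-267462) = -1/267462 ≈ -3.7388e-6)
(l - 297894) + (-152 - 218*f(14)) = (-1/267462 - 297894) + (-152 - 3488*14) = -79675325029/267462 + (-152 - 218*224) = -79675325029/267462 + (-152 - 48832) = -79675325029/267462 - 48984 = -92776683637/267462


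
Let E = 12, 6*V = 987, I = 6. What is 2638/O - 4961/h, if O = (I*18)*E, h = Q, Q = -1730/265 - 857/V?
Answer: 14081294945/33157512 ≈ 424.68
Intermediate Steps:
V = 329/2 (V = (⅙)*987 = 329/2 ≈ 164.50)
Q = -204676/17437 (Q = -1730/265 - 857/329/2 = -1730*1/265 - 857*2/329 = -346/53 - 1714/329 = -204676/17437 ≈ -11.738)
h = -204676/17437 ≈ -11.738
O = 1296 (O = (6*18)*12 = 108*12 = 1296)
2638/O - 4961/h = 2638/1296 - 4961/(-204676/17437) = 2638*(1/1296) - 4961*(-17437/204676) = 1319/648 + 86504957/204676 = 14081294945/33157512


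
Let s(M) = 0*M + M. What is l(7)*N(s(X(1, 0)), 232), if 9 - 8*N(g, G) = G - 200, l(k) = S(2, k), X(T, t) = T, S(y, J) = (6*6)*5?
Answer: -1035/2 ≈ -517.50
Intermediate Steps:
S(y, J) = 180 (S(y, J) = 36*5 = 180)
s(M) = M (s(M) = 0 + M = M)
l(k) = 180
N(g, G) = 209/8 - G/8 (N(g, G) = 9/8 - (G - 200)/8 = 9/8 - (-200 + G)/8 = 9/8 + (25 - G/8) = 209/8 - G/8)
l(7)*N(s(X(1, 0)), 232) = 180*(209/8 - ⅛*232) = 180*(209/8 - 29) = 180*(-23/8) = -1035/2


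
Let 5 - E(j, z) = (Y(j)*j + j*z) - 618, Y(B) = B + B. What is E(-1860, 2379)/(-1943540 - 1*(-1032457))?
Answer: 2493637/911083 ≈ 2.7370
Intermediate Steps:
Y(B) = 2*B
E(j, z) = 623 - 2*j² - j*z (E(j, z) = 5 - (((2*j)*j + j*z) - 618) = 5 - ((2*j² + j*z) - 618) = 5 - (-618 + 2*j² + j*z) = 5 + (618 - 2*j² - j*z) = 623 - 2*j² - j*z)
E(-1860, 2379)/(-1943540 - 1*(-1032457)) = (623 - 2*(-1860)² - 1*(-1860)*2379)/(-1943540 - 1*(-1032457)) = (623 - 2*3459600 + 4424940)/(-1943540 + 1032457) = (623 - 6919200 + 4424940)/(-911083) = -2493637*(-1/911083) = 2493637/911083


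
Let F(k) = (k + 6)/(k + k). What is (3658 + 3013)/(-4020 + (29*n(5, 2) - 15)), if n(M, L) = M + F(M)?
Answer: -66710/38581 ≈ -1.7291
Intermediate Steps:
F(k) = (6 + k)/(2*k) (F(k) = (6 + k)/((2*k)) = (6 + k)*(1/(2*k)) = (6 + k)/(2*k))
n(M, L) = M + (6 + M)/(2*M)
(3658 + 3013)/(-4020 + (29*n(5, 2) - 15)) = (3658 + 3013)/(-4020 + (29*(½ + 5 + 3/5) - 15)) = 6671/(-4020 + (29*(½ + 5 + 3*(⅕)) - 15)) = 6671/(-4020 + (29*(½ + 5 + ⅗) - 15)) = 6671/(-4020 + (29*(61/10) - 15)) = 6671/(-4020 + (1769/10 - 15)) = 6671/(-4020 + 1619/10) = 6671/(-38581/10) = 6671*(-10/38581) = -66710/38581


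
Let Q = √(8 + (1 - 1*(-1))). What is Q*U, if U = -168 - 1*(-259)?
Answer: 91*√10 ≈ 287.77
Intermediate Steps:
U = 91 (U = -168 + 259 = 91)
Q = √10 (Q = √(8 + (1 + 1)) = √(8 + 2) = √10 ≈ 3.1623)
Q*U = √10*91 = 91*√10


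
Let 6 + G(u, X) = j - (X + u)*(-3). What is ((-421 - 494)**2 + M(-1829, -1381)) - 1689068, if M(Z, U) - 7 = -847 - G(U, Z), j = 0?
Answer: -843047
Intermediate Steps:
G(u, X) = -6 + 3*X + 3*u (G(u, X) = -6 + (0 - (X + u)*(-3)) = -6 + (0 - (-3*X - 3*u)) = -6 + (0 + (3*X + 3*u)) = -6 + (3*X + 3*u) = -6 + 3*X + 3*u)
M(Z, U) = -834 - 3*U - 3*Z (M(Z, U) = 7 + (-847 - (-6 + 3*Z + 3*U)) = 7 + (-847 - (-6 + 3*U + 3*Z)) = 7 + (-847 + (6 - 3*U - 3*Z)) = 7 + (-841 - 3*U - 3*Z) = -834 - 3*U - 3*Z)
((-421 - 494)**2 + M(-1829, -1381)) - 1689068 = ((-421 - 494)**2 + (-834 - 3*(-1381) - 3*(-1829))) - 1689068 = ((-915)**2 + (-834 + 4143 + 5487)) - 1689068 = (837225 + 8796) - 1689068 = 846021 - 1689068 = -843047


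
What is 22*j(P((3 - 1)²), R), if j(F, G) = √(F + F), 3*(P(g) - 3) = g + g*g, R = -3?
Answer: 22*√174/3 ≈ 96.733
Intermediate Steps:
P(g) = 3 + g/3 + g²/3 (P(g) = 3 + (g + g*g)/3 = 3 + (g + g²)/3 = 3 + (g/3 + g²/3) = 3 + g/3 + g²/3)
j(F, G) = √2*√F (j(F, G) = √(2*F) = √2*√F)
22*j(P((3 - 1)²), R) = 22*(√2*√(3 + (3 - 1)²/3 + ((3 - 1)²)²/3)) = 22*(√2*√(3 + (⅓)*2² + (2²)²/3)) = 22*(√2*√(3 + (⅓)*4 + (⅓)*4²)) = 22*(√2*√(3 + 4/3 + (⅓)*16)) = 22*(√2*√(3 + 4/3 + 16/3)) = 22*(√2*√(29/3)) = 22*(√2*(√87/3)) = 22*(√174/3) = 22*√174/3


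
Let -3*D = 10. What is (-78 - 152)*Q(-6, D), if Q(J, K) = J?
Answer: 1380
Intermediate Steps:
D = -10/3 (D = -⅓*10 = -10/3 ≈ -3.3333)
(-78 - 152)*Q(-6, D) = (-78 - 152)*(-6) = -230*(-6) = 1380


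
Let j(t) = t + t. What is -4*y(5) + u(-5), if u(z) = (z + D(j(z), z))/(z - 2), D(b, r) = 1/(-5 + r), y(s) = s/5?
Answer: -229/70 ≈ -3.2714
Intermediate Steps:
y(s) = s/5 (y(s) = s*(⅕) = s/5)
j(t) = 2*t
u(z) = (z + 1/(-5 + z))/(-2 + z) (u(z) = (z + 1/(-5 + z))/(z - 2) = (z + 1/(-5 + z))/(-2 + z))
-4*y(5) + u(-5) = -4*5/5 + (1 - 5*(-5 - 5))/((-5 - 5)*(-2 - 5)) = -4*1 + (1 - 5*(-10))/(-10*(-7)) = -4 - ⅒*(-⅐)*(1 + 50) = -4 - ⅒*(-⅐)*51 = -4 + 51/70 = -229/70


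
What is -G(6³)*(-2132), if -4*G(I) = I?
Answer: -115128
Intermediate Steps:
G(I) = -I/4
-G(6³)*(-2132) = -(-1)*6³/4*(-2132) = -(-1)*216/4*(-2132) = -1*(-54)*(-2132) = 54*(-2132) = -115128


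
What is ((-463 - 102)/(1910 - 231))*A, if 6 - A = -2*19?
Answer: -24860/1679 ≈ -14.806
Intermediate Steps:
A = 44 (A = 6 - (-2)*19 = 6 - 1*(-38) = 6 + 38 = 44)
((-463 - 102)/(1910 - 231))*A = ((-463 - 102)/(1910 - 231))*44 = -565/1679*44 = -24860/1679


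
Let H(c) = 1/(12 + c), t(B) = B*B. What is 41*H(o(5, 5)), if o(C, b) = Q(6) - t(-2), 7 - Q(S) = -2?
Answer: 41/17 ≈ 2.4118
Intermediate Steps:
Q(S) = 9 (Q(S) = 7 - 1*(-2) = 7 + 2 = 9)
t(B) = B²
o(C, b) = 5 (o(C, b) = 9 - 1*(-2)² = 9 - 1*4 = 9 - 4 = 5)
41*H(o(5, 5)) = 41/(12 + 5) = 41/17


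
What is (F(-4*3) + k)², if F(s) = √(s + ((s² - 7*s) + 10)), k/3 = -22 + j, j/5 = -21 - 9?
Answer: (516 - √226)² ≈ 2.5097e+5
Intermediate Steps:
j = -150 (j = 5*(-21 - 9) = 5*(-30) = -150)
k = -516 (k = 3*(-22 - 150) = 3*(-172) = -516)
F(s) = √(10 + s² - 6*s) (F(s) = √(s + (10 + s² - 7*s)) = √(10 + s² - 6*s))
(F(-4*3) + k)² = (√(10 + (-4*3)² - (-24)*3) - 516)² = (√(10 + (-12)² - 6*(-12)) - 516)² = (√(10 + 144 + 72) - 516)² = (√226 - 516)² = (-516 + √226)²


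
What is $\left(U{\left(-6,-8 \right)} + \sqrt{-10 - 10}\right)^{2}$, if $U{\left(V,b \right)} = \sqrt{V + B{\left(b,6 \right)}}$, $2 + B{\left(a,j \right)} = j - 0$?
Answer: $-22 - 4 \sqrt{10} \approx -34.649$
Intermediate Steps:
$B{\left(a,j \right)} = -2 + j$ ($B{\left(a,j \right)} = -2 + \left(j - 0\right) = -2 + \left(j + 0\right) = -2 + j$)
$U{\left(V,b \right)} = \sqrt{4 + V}$ ($U{\left(V,b \right)} = \sqrt{V + \left(-2 + 6\right)} = \sqrt{V + 4} = \sqrt{4 + V}$)
$\left(U{\left(-6,-8 \right)} + \sqrt{-10 - 10}\right)^{2} = \left(\sqrt{4 - 6} + \sqrt{-10 - 10}\right)^{2} = \left(\sqrt{-2} + \sqrt{-20}\right)^{2} = \left(i \sqrt{2} + 2 i \sqrt{5}\right)^{2}$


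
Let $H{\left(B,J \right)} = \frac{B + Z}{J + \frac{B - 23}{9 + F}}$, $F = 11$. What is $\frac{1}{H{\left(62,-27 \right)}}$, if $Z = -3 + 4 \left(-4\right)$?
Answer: $- \frac{501}{860} \approx -0.58256$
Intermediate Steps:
$Z = -19$ ($Z = -3 - 16 = -19$)
$H{\left(B,J \right)} = \frac{-19 + B}{- \frac{23}{20} + J + \frac{B}{20}}$ ($H{\left(B,J \right)} = \frac{B - 19}{J + \frac{B - 23}{9 + 11}} = \frac{-19 + B}{J + \frac{-23 + B}{20}} = \frac{-19 + B}{J + \left(-23 + B\right) \frac{1}{20}} = \frac{-19 + B}{J + \left(- \frac{23}{20} + \frac{B}{20}\right)} = \frac{-19 + B}{- \frac{23}{20} + J + \frac{B}{20}}$)
$\frac{1}{H{\left(62,-27 \right)}} = \frac{1}{20 \frac{1}{-23 + 62 + 20 \left(-27\right)} \left(-19 + 62\right)} = \frac{1}{20 \frac{1}{-23 + 62 - 540} \cdot 43} = \frac{1}{20 \frac{1}{-501} \cdot 43} = \frac{1}{20 \left(- \frac{1}{501}\right) 43} = \frac{1}{- \frac{860}{501}} = - \frac{501}{860}$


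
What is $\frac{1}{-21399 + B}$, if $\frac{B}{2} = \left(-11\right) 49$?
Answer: $- \frac{1}{22477} \approx -4.449 \cdot 10^{-5}$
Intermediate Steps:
$B = -1078$ ($B = 2 \left(\left(-11\right) 49\right) = 2 \left(-539\right) = -1078$)
$\frac{1}{-21399 + B} = \frac{1}{-21399 - 1078} = \frac{1}{-22477} = - \frac{1}{22477}$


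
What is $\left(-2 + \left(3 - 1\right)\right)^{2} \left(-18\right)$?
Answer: $0$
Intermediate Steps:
$\left(-2 + \left(3 - 1\right)\right)^{2} \left(-18\right) = \left(-2 + 2\right)^{2} \left(-18\right) = 0^{2} \left(-18\right) = 0 \left(-18\right) = 0$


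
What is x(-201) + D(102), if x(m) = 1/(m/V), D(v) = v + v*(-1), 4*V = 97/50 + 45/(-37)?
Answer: -1339/1487400 ≈ -0.00090023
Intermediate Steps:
V = 1339/7400 (V = (97/50 + 45/(-37))/4 = (97*(1/50) + 45*(-1/37))/4 = (97/50 - 45/37)/4 = (¼)*(1339/1850) = 1339/7400 ≈ 0.18095)
D(v) = 0 (D(v) = v - v = 0)
x(m) = 1339/(7400*m) (x(m) = 1/(m/(1339/7400)) = 1/(m*(7400/1339)) = 1/(7400*m/1339) = 1339/(7400*m))
x(-201) + D(102) = (1339/7400)/(-201) + 0 = (1339/7400)*(-1/201) + 0 = -1339/1487400 + 0 = -1339/1487400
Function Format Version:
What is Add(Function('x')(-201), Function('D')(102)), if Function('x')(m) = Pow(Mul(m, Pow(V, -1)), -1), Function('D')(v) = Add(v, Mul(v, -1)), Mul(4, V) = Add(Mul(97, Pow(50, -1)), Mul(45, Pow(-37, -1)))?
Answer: Rational(-1339, 1487400) ≈ -0.00090023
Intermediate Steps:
V = Rational(1339, 7400) (V = Mul(Rational(1, 4), Add(Mul(97, Pow(50, -1)), Mul(45, Pow(-37, -1)))) = Mul(Rational(1, 4), Add(Mul(97, Rational(1, 50)), Mul(45, Rational(-1, 37)))) = Mul(Rational(1, 4), Add(Rational(97, 50), Rational(-45, 37))) = Mul(Rational(1, 4), Rational(1339, 1850)) = Rational(1339, 7400) ≈ 0.18095)
Function('D')(v) = 0 (Function('D')(v) = Add(v, Mul(-1, v)) = 0)
Function('x')(m) = Mul(Rational(1339, 7400), Pow(m, -1)) (Function('x')(m) = Pow(Mul(m, Pow(Rational(1339, 7400), -1)), -1) = Pow(Mul(m, Rational(7400, 1339)), -1) = Pow(Mul(Rational(7400, 1339), m), -1) = Mul(Rational(1339, 7400), Pow(m, -1)))
Add(Function('x')(-201), Function('D')(102)) = Add(Mul(Rational(1339, 7400), Pow(-201, -1)), 0) = Add(Mul(Rational(1339, 7400), Rational(-1, 201)), 0) = Add(Rational(-1339, 1487400), 0) = Rational(-1339, 1487400)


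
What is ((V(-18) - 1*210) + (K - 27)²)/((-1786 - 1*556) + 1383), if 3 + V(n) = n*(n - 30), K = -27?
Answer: -3567/959 ≈ -3.7195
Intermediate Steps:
V(n) = -3 + n*(-30 + n) (V(n) = -3 + n*(n - 30) = -3 + n*(-30 + n))
((V(-18) - 1*210) + (K - 27)²)/((-1786 - 1*556) + 1383) = (((-3 + (-18)² - 30*(-18)) - 1*210) + (-27 - 27)²)/((-1786 - 1*556) + 1383) = (((-3 + 324 + 540) - 210) + (-54)²)/((-1786 - 556) + 1383) = ((861 - 210) + 2916)/(-2342 + 1383) = (651 + 2916)/(-959) = 3567*(-1/959) = -3567/959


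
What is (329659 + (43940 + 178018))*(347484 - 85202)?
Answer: 144679209994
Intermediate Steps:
(329659 + (43940 + 178018))*(347484 - 85202) = (329659 + 221958)*262282 = 551617*262282 = 144679209994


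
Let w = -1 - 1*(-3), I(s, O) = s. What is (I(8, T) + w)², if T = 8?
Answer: 100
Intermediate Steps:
w = 2 (w = -1 + 3 = 2)
(I(8, T) + w)² = (8 + 2)² = 10² = 100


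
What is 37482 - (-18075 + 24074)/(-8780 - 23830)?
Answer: 1222294019/32610 ≈ 37482.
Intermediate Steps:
37482 - (-18075 + 24074)/(-8780 - 23830) = 37482 - 5999/(-32610) = 37482 - 5999*(-1)/32610 = 37482 - 1*(-5999/32610) = 37482 + 5999/32610 = 1222294019/32610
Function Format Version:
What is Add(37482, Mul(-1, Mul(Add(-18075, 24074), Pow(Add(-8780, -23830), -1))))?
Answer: Rational(1222294019, 32610) ≈ 37482.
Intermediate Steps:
Add(37482, Mul(-1, Mul(Add(-18075, 24074), Pow(Add(-8780, -23830), -1)))) = Add(37482, Mul(-1, Mul(5999, Pow(-32610, -1)))) = Add(37482, Mul(-1, Mul(5999, Rational(-1, 32610)))) = Add(37482, Mul(-1, Rational(-5999, 32610))) = Add(37482, Rational(5999, 32610)) = Rational(1222294019, 32610)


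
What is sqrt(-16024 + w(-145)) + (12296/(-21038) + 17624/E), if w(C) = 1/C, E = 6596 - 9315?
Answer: -202103268/28601161 + I*sqrt(336904745)/145 ≈ -7.0663 + 126.59*I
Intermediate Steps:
E = -2719
sqrt(-16024 + w(-145)) + (12296/(-21038) + 17624/E) = sqrt(-16024 + 1/(-145)) + (12296/(-21038) + 17624/(-2719)) = sqrt(-16024 - 1/145) + (12296*(-1/21038) + 17624*(-1/2719)) = sqrt(-2323481/145) + (-6148/10519 - 17624/2719) = I*sqrt(336904745)/145 - 202103268/28601161 = -202103268/28601161 + I*sqrt(336904745)/145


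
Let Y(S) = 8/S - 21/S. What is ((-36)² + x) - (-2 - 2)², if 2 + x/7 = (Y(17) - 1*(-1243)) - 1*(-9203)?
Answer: 1264505/17 ≈ 74383.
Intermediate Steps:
Y(S) = -13/S
x = 1242745/17 (x = -14 + 7*((-13/17 - 1*(-1243)) - 1*(-9203)) = -14 + 7*((-13*1/17 + 1243) + 9203) = -14 + 7*((-13/17 + 1243) + 9203) = -14 + 7*(21118/17 + 9203) = -14 + 7*(177569/17) = -14 + 1242983/17 = 1242745/17 ≈ 73103.)
((-36)² + x) - (-2 - 2)² = ((-36)² + 1242745/17) - (-2 - 2)² = (1296 + 1242745/17) - 1*(-4)² = 1264777/17 - 1*16 = 1264777/17 - 16 = 1264505/17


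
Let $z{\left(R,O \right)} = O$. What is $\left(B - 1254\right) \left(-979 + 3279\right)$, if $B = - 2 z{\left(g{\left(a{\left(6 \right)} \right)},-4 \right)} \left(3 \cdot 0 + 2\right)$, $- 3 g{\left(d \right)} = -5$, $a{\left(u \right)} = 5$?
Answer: $-2847400$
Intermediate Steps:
$g{\left(d \right)} = \frac{5}{3}$ ($g{\left(d \right)} = \left(- \frac{1}{3}\right) \left(-5\right) = \frac{5}{3}$)
$B = 16$ ($B = \left(-2\right) \left(-4\right) \left(3 \cdot 0 + 2\right) = 8 \left(0 + 2\right) = 8 \cdot 2 = 16$)
$\left(B - 1254\right) \left(-979 + 3279\right) = \left(16 - 1254\right) \left(-979 + 3279\right) = \left(-1238\right) 2300 = -2847400$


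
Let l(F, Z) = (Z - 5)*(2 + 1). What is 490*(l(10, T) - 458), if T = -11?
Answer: -247940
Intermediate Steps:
l(F, Z) = -15 + 3*Z (l(F, Z) = (-5 + Z)*3 = -15 + 3*Z)
490*(l(10, T) - 458) = 490*((-15 + 3*(-11)) - 458) = 490*((-15 - 33) - 458) = 490*(-48 - 458) = 490*(-506) = -247940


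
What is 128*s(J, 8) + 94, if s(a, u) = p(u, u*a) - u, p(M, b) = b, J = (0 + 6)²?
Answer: 35934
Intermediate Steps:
J = 36 (J = 6² = 36)
s(a, u) = -u + a*u (s(a, u) = u*a - u = a*u - u = -u + a*u)
128*s(J, 8) + 94 = 128*(8*(-1 + 36)) + 94 = 128*(8*35) + 94 = 128*280 + 94 = 35840 + 94 = 35934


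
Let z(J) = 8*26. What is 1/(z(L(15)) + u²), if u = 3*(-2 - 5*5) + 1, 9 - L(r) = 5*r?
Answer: 1/6608 ≈ 0.00015133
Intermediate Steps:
L(r) = 9 - 5*r
u = -80 (u = 3*(-2 - 25) + 1 = 3*(-27) + 1 = -81 + 1 = -80)
z(J) = 208
1/(z(L(15)) + u²) = 1/(208 + (-80)²) = 1/(208 + 6400) = 1/6608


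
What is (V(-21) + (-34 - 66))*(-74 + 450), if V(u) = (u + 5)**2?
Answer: 58656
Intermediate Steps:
V(u) = (5 + u)**2
(V(-21) + (-34 - 66))*(-74 + 450) = ((5 - 21)**2 + (-34 - 66))*(-74 + 450) = ((-16)**2 - 100)*376 = (256 - 100)*376 = 156*376 = 58656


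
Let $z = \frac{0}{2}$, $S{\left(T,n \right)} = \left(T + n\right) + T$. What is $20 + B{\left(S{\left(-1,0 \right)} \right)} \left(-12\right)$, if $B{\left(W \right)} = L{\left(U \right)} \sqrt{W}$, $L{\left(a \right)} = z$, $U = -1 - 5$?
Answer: $20$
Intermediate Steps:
$U = -6$ ($U = -1 - 5 = -6$)
$S{\left(T,n \right)} = n + 2 T$
$z = 0$ ($z = 0 \cdot \frac{1}{2} = 0$)
$L{\left(a \right)} = 0$
$B{\left(W \right)} = 0$ ($B{\left(W \right)} = 0 \sqrt{W} = 0$)
$20 + B{\left(S{\left(-1,0 \right)} \right)} \left(-12\right) = 20 + 0 \left(-12\right) = 20 + 0 = 20$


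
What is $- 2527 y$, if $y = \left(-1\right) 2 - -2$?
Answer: $0$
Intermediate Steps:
$y = 0$ ($y = -2 + 2 = 0$)
$- 2527 y = \left(-2527\right) 0 = 0$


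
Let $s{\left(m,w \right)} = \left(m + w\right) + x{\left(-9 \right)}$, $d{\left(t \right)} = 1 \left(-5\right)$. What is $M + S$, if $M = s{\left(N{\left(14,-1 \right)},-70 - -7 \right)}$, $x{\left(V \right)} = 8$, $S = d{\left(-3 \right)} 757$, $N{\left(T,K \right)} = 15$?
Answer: $-3825$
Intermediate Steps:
$d{\left(t \right)} = -5$
$S = -3785$ ($S = \left(-5\right) 757 = -3785$)
$s{\left(m,w \right)} = 8 + m + w$ ($s{\left(m,w \right)} = \left(m + w\right) + 8 = 8 + m + w$)
$M = -40$ ($M = 8 + 15 - 63 = -40$)
$M + S = -40 - 3785 = -3825$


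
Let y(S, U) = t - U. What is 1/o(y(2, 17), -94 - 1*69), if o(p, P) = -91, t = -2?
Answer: -1/91 ≈ -0.010989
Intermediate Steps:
y(S, U) = -2 - U
1/o(y(2, 17), -94 - 1*69) = 1/(-91) = -1/91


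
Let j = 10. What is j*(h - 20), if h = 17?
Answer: -30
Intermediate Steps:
j*(h - 20) = 10*(17 - 20) = 10*(-3) = -30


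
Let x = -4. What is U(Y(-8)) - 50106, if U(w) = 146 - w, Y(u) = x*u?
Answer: -49992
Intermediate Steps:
Y(u) = -4*u
U(Y(-8)) - 50106 = (146 - (-4)*(-8)) - 50106 = (146 - 1*32) - 50106 = (146 - 32) - 50106 = 114 - 50106 = -49992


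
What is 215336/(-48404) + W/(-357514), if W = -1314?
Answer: -9615253981/2163138457 ≈ -4.4450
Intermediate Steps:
215336/(-48404) + W/(-357514) = 215336/(-48404) - 1314/(-357514) = 215336*(-1/48404) - 1314*(-1/357514) = -53834/12101 + 657/178757 = -9615253981/2163138457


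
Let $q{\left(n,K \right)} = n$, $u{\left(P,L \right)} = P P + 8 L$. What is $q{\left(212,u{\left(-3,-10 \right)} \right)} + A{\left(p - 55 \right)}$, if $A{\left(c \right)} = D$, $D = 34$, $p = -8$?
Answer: $246$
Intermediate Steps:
$u{\left(P,L \right)} = P^{2} + 8 L$
$A{\left(c \right)} = 34$
$q{\left(212,u{\left(-3,-10 \right)} \right)} + A{\left(p - 55 \right)} = 212 + 34 = 246$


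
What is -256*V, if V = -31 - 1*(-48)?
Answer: -4352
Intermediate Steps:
V = 17 (V = -31 + 48 = 17)
-256*V = -256*17 = -4352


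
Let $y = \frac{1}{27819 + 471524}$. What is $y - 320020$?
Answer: $- \frac{159799746859}{499343} \approx -3.2002 \cdot 10^{5}$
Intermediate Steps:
$y = \frac{1}{499343} \approx 2.0026 \cdot 10^{-6}$
$y - 320020 = \frac{1}{499343} - 320020 = - \frac{159799746859}{499343}$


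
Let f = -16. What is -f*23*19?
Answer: 6992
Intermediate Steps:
-f*23*19 = -(-16*23)*19 = -(-368)*19 = -1*(-6992) = 6992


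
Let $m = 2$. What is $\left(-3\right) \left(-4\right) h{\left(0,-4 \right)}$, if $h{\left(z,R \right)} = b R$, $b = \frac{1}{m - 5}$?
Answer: $16$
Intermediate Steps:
$b = - \frac{1}{3}$ ($b = \frac{1}{2 - 5} = \frac{1}{-3} = - \frac{1}{3} \approx -0.33333$)
$h{\left(z,R \right)} = - \frac{R}{3}$
$\left(-3\right) \left(-4\right) h{\left(0,-4 \right)} = \left(-3\right) \left(-4\right) \left(\left(- \frac{1}{3}\right) \left(-4\right)\right) = 12 \cdot \frac{4}{3} = 16$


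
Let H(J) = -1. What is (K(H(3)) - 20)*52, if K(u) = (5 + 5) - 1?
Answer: -572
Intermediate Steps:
K(u) = 9 (K(u) = 10 - 1 = 9)
(K(H(3)) - 20)*52 = (9 - 20)*52 = -11*52 = -572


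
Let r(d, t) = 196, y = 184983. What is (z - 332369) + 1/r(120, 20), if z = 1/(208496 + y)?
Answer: -25632923069521/77121884 ≈ -3.3237e+5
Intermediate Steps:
z = 1/393479 (z = 1/(208496 + 184983) = 1/393479 ≈ 2.5414e-6)
(z - 332369) + 1/r(120, 20) = (1/393479 - 332369) + 1/196 = -130780221750/393479 + 1/196 = -25632923069521/77121884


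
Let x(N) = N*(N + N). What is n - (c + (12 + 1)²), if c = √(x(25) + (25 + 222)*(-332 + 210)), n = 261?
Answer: 92 - 2*I*√7221 ≈ 92.0 - 169.95*I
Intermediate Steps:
x(N) = 2*N² (x(N) = N*(2*N) = 2*N²)
c = 2*I*√7221 (c = √(2*25² + (25 + 222)*(-332 + 210)) = √(2*625 + 247*(-122)) = √(1250 - 30134) = √(-28884) = 2*I*√7221 ≈ 169.95*I)
n - (c + (12 + 1)²) = 261 - (2*I*√7221 + (12 + 1)²) = 261 - (2*I*√7221 + 13²) = 261 - (2*I*√7221 + 169) = 261 - (169 + 2*I*√7221) = 261 + (-169 - 2*I*√7221) = 92 - 2*I*√7221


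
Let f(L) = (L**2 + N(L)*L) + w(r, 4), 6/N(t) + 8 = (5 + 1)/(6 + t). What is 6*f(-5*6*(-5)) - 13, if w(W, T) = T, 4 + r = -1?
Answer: 3089653/23 ≈ 1.3433e+5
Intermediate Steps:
r = -5 (r = -4 - 1 = -5)
N(t) = 6/(-8 + 6/(6 + t)) (N(t) = 6/(-8 + (5 + 1)/(6 + t)) = 6/(-8 + 6/(6 + t)))
f(L) = 4 + L**2 + 3*L*(-6 - L)/(21 + 4*L) (f(L) = (L**2 + (3*(-6 - L)/(21 + 4*L))*L) + 4 = (L**2 + 3*L*(-6 - L)/(21 + 4*L)) + 4 = 4 + L**2 + 3*L*(-6 - L)/(21 + 4*L))
6*f(-5*6*(-5)) - 13 = 6*(2*(42 - (-5*6)*(-5) + 2*(-5*6*(-5))**3 + 9*(-5*6*(-5))**2)/(21 + 4*(-5*6*(-5)))) - 13 = 6*(2*(42 - (-30)*(-5) + 2*(-30*(-5))**3 + 9*(-30*(-5))**2)/(21 + 4*(-30*(-5)))) - 13 = 6*(2*(42 - 1*150 + 2*150**3 + 9*150**2)/(21 + 4*150)) - 13 = 6*(2*(42 - 150 + 2*3375000 + 9*22500)/(21 + 600)) - 13 = 6*(2*(42 - 150 + 6750000 + 202500)/621) - 13 = 6*(2*(1/621)*6952392) - 13 = 6*(514992/23) - 13 = 3089952/23 - 13 = 3089653/23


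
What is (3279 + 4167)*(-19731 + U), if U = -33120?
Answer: -393528546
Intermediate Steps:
(3279 + 4167)*(-19731 + U) = (3279 + 4167)*(-19731 - 33120) = 7446*(-52851) = -393528546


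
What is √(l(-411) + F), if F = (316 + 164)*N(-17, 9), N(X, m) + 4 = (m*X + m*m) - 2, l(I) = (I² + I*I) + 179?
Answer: √300581 ≈ 548.25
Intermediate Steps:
l(I) = 179 + 2*I² (l(I) = (I² + I²) + 179 = 2*I² + 179 = 179 + 2*I²)
N(X, m) = -6 + m² + X*m (N(X, m) = -4 + ((m*X + m*m) - 2) = -4 + ((X*m + m²) - 2) = -4 + ((m² + X*m) - 2) = -4 + (-2 + m² + X*m) = -6 + m² + X*m)
F = -37440 (F = (316 + 164)*(-6 + 9² - 17*9) = 480*(-6 + 81 - 153) = 480*(-78) = -37440)
√(l(-411) + F) = √((179 + 2*(-411)²) - 37440) = √((179 + 2*168921) - 37440) = √((179 + 337842) - 37440) = √(338021 - 37440) = √300581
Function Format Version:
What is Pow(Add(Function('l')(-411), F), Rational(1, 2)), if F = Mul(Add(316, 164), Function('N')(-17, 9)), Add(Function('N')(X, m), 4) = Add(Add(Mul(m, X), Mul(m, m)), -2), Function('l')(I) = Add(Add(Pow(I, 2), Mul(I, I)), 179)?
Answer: Pow(300581, Rational(1, 2)) ≈ 548.25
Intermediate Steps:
Function('l')(I) = Add(179, Mul(2, Pow(I, 2))) (Function('l')(I) = Add(Add(Pow(I, 2), Pow(I, 2)), 179) = Add(Mul(2, Pow(I, 2)), 179) = Add(179, Mul(2, Pow(I, 2))))
Function('N')(X, m) = Add(-6, Pow(m, 2), Mul(X, m)) (Function('N')(X, m) = Add(-4, Add(Add(Mul(m, X), Mul(m, m)), -2)) = Add(-4, Add(Add(Mul(X, m), Pow(m, 2)), -2)) = Add(-4, Add(Add(Pow(m, 2), Mul(X, m)), -2)) = Add(-4, Add(-2, Pow(m, 2), Mul(X, m))) = Add(-6, Pow(m, 2), Mul(X, m)))
F = -37440 (F = Mul(Add(316, 164), Add(-6, Pow(9, 2), Mul(-17, 9))) = Mul(480, Add(-6, 81, -153)) = Mul(480, -78) = -37440)
Pow(Add(Function('l')(-411), F), Rational(1, 2)) = Pow(Add(Add(179, Mul(2, Pow(-411, 2))), -37440), Rational(1, 2)) = Pow(Add(Add(179, Mul(2, 168921)), -37440), Rational(1, 2)) = Pow(Add(Add(179, 337842), -37440), Rational(1, 2)) = Pow(Add(338021, -37440), Rational(1, 2)) = Pow(300581, Rational(1, 2))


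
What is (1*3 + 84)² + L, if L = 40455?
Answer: 48024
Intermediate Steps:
(1*3 + 84)² + L = (1*3 + 84)² + 40455 = (3 + 84)² + 40455 = 87² + 40455 = 7569 + 40455 = 48024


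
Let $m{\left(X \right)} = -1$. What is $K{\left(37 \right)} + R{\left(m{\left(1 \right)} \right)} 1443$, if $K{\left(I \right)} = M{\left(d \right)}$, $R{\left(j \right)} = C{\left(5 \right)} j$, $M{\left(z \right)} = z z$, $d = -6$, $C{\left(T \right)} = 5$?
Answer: $-7179$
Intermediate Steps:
$M{\left(z \right)} = z^{2}$
$R{\left(j \right)} = 5 j$
$K{\left(I \right)} = 36$ ($K{\left(I \right)} = \left(-6\right)^{2} = 36$)
$K{\left(37 \right)} + R{\left(m{\left(1 \right)} \right)} 1443 = 36 + 5 \left(-1\right) 1443 = 36 - 7215 = -7179$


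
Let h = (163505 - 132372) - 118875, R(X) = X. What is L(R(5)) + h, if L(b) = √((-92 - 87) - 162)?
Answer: -87742 + I*√341 ≈ -87742.0 + 18.466*I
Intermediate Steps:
h = -87742 (h = 31133 - 118875 = -87742)
L(b) = I*√341 (L(b) = √(-179 - 162) = √(-341) = I*√341)
L(R(5)) + h = I*√341 - 87742 = -87742 + I*√341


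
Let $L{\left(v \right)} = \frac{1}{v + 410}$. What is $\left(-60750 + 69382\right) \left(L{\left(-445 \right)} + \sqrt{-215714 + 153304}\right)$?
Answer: $- \frac{8632}{35} + 681928 i \sqrt{10} \approx -246.63 + 2.1564 \cdot 10^{6} i$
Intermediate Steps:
$L{\left(v \right)} = \frac{1}{410 + v}$
$\left(-60750 + 69382\right) \left(L{\left(-445 \right)} + \sqrt{-215714 + 153304}\right) = \left(-60750 + 69382\right) \left(\frac{1}{410 - 445} + \sqrt{-215714 + 153304}\right) = 8632 \left(\frac{1}{-35} + \sqrt{-62410}\right) = 8632 \left(- \frac{1}{35} + 79 i \sqrt{10}\right) = - \frac{8632}{35} + 681928 i \sqrt{10}$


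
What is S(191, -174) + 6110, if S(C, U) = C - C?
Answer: 6110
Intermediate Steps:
S(C, U) = 0
S(191, -174) + 6110 = 0 + 6110 = 6110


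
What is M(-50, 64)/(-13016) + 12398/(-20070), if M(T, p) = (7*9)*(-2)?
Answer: -39710887/65307780 ≈ -0.60806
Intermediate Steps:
M(T, p) = -126 (M(T, p) = 63*(-2) = -126)
M(-50, 64)/(-13016) + 12398/(-20070) = -126/(-13016) + 12398/(-20070) = -126*(-1/13016) + 12398*(-1/20070) = 63/6508 - 6199/10035 = -39710887/65307780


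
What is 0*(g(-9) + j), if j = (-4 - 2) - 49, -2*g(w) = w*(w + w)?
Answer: 0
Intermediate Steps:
g(w) = -w**2 (g(w) = -w*(w + w)/2 = -w*2*w/2 = -w**2)
j = -55 (j = -6 - 49 = -55)
0*(g(-9) + j) = 0*(-1*(-9)**2 - 55) = 0*(-1*81 - 55) = 0*(-81 - 55) = 0*(-136) = 0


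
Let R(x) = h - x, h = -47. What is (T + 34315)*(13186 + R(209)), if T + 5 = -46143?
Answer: -153000690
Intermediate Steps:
T = -46148 (T = -5 - 46143 = -46148)
R(x) = -47 - x
(T + 34315)*(13186 + R(209)) = (-46148 + 34315)*(13186 + (-47 - 1*209)) = -11833*(13186 + (-47 - 209)) = -11833*(13186 - 256) = -11833*12930 = -153000690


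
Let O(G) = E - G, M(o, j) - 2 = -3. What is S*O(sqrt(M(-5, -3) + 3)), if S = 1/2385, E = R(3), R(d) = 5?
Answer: 1/477 - sqrt(2)/2385 ≈ 0.0015035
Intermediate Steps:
M(o, j) = -1 (M(o, j) = 2 - 3 = -1)
E = 5
S = 1/2385 ≈ 0.00041929
O(G) = 5 - G
S*O(sqrt(M(-5, -3) + 3)) = (5 - sqrt(-1 + 3))/2385 = (5 - sqrt(2))/2385 = 1/477 - sqrt(2)/2385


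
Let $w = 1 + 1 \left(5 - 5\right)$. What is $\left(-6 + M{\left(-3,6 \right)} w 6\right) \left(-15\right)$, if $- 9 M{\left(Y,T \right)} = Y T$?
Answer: $-90$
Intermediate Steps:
$M{\left(Y,T \right)} = - \frac{T Y}{9}$ ($M{\left(Y,T \right)} = - \frac{Y T}{9} = - \frac{T Y}{9}$)
$w = 1$ ($w = 1 + 1 \cdot 0 = 1 + 0 = 1$)
$\left(-6 + M{\left(-3,6 \right)} w 6\right) \left(-15\right) = \left(-6 + \left(- \frac{1}{9}\right) 6 \left(-3\right) 1 \cdot 6\right) \left(-15\right) = \left(-6 + 2 \cdot 1 \cdot 6\right) \left(-15\right) = \left(-6 + 2 \cdot 6\right) \left(-15\right) = \left(-6 + 12\right) \left(-15\right) = 6 \left(-15\right) = -90$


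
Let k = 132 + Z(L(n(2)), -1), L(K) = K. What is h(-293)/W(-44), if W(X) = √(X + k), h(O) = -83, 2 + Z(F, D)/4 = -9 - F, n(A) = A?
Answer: -83/6 ≈ -13.833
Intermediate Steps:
Z(F, D) = -44 - 4*F (Z(F, D) = -8 + 4*(-9 - F) = -8 + (-36 - 4*F) = -44 - 4*F)
k = 80 (k = 132 + (-44 - 4*2) = 132 + (-44 - 8) = 132 - 52 = 80)
W(X) = √(80 + X) (W(X) = √(X + 80) = √(80 + X))
h(-293)/W(-44) = -83/√(80 - 44) = -83/(√36) = -83/6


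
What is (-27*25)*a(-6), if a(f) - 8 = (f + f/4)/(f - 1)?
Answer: -85725/14 ≈ -6123.2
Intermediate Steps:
a(f) = 8 + 5*f/(4*(-1 + f)) (a(f) = 8 + (f + f/4)/(f - 1) = 8 + (f + f*(1/4))/(-1 + f) = 8 + (f + f/4)/(-1 + f) = 8 + (5*f/4)/(-1 + f) = 8 + 5*f/(4*(-1 + f)))
(-27*25)*a(-6) = (-27*25)*((-32 + 37*(-6))/(4*(-1 - 6))) = -675*(-32 - 222)/(4*(-7)) = -675*(-1)*(-254)/(4*7) = -675*127/14 = -85725/14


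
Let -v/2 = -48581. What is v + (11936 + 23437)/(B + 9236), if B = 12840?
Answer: 2144983685/22076 ≈ 97164.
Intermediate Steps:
v = 97162 (v = -2*(-48581) = 97162)
v + (11936 + 23437)/(B + 9236) = 97162 + (11936 + 23437)/(12840 + 9236) = 97162 + 35373/22076 = 2144983685/22076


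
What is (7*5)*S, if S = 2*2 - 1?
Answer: 105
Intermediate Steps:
S = 3 (S = 4 - 1 = 3)
(7*5)*S = (7*5)*3 = 35*3 = 105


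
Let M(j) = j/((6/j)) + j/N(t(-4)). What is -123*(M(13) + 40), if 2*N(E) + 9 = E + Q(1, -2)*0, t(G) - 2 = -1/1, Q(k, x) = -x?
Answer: -31939/4 ≈ -7984.8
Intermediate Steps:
t(G) = 1 (t(G) = 2 - 1/1 = 2 - 1*1 = 2 - 1 = 1)
N(E) = -9/2 + E/2 (N(E) = -9/2 + (E - 1*(-2)*0)/2 = -9/2 + (E + 2*0)/2 = -9/2 + (E + 0)/2 = -9/2 + E/2)
M(j) = -j/4 + j**2/6 (M(j) = j/((6/j)) + j/(-9/2 + (1/2)*1) = j*(j/6) + j/(-9/2 + 1/2) = j**2/6 + j/(-4) = j**2/6 + j*(-1/4) = j**2/6 - j/4 = -j/4 + j**2/6)
-123*(M(13) + 40) = -123*((1/12)*13*(-3 + 2*13) + 40) = -123*((1/12)*13*(-3 + 26) + 40) = -123*((1/12)*13*23 + 40) = -123*(299/12 + 40) = -123*779/12 = -31939/4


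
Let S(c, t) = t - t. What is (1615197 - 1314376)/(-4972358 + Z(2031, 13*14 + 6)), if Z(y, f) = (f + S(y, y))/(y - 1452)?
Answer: -174175359/2878995094 ≈ -0.060499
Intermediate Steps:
S(c, t) = 0
Z(y, f) = f/(-1452 + y) (Z(y, f) = (f + 0)/(y - 1452) = f/(-1452 + y))
(1615197 - 1314376)/(-4972358 + Z(2031, 13*14 + 6)) = (1615197 - 1314376)/(-4972358 + (13*14 + 6)/(-1452 + 2031)) = 300821/(-4972358 + (182 + 6)/579) = 300821/(-4972358 + 188*(1/579)) = 300821/(-4972358 + 188/579) = 300821/(-2878995094/579) = 300821*(-579/2878995094) = -174175359/2878995094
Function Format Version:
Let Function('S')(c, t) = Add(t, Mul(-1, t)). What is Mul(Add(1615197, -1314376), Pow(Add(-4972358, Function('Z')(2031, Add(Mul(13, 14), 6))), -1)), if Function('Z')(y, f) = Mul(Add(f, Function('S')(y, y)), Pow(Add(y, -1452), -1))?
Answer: Rational(-174175359, 2878995094) ≈ -0.060499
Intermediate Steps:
Function('S')(c, t) = 0
Function('Z')(y, f) = Mul(f, Pow(Add(-1452, y), -1)) (Function('Z')(y, f) = Mul(Add(f, 0), Pow(Add(y, -1452), -1)) = Mul(f, Pow(Add(-1452, y), -1)))
Mul(Add(1615197, -1314376), Pow(Add(-4972358, Function('Z')(2031, Add(Mul(13, 14), 6))), -1)) = Mul(Add(1615197, -1314376), Pow(Add(-4972358, Mul(Add(Mul(13, 14), 6), Pow(Add(-1452, 2031), -1))), -1)) = Mul(300821, Pow(Add(-4972358, Mul(Add(182, 6), Pow(579, -1))), -1)) = Mul(300821, Pow(Add(-4972358, Mul(188, Rational(1, 579))), -1)) = Mul(300821, Pow(Add(-4972358, Rational(188, 579)), -1)) = Mul(300821, Pow(Rational(-2878995094, 579), -1)) = Mul(300821, Rational(-579, 2878995094)) = Rational(-174175359, 2878995094)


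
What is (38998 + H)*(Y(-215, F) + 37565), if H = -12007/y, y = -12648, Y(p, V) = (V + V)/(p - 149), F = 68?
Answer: 1686146205766891/1150968 ≈ 1.4650e+9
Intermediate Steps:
Y(p, V) = 2*V/(-149 + p) (Y(p, V) = (2*V)/(-149 + p) = 2*V/(-149 + p))
H = 12007/12648 (H = -12007/(-12648) = -12007*(-1/12648) = 12007/12648 ≈ 0.94932)
(38998 + H)*(Y(-215, F) + 37565) = (38998 + 12007/12648)*(2*68/(-149 - 215) + 37565) = 493258711*(2*68/(-364) + 37565)/12648 = 493258711*(2*68*(-1/364) + 37565)/12648 = 493258711*(-34/91 + 37565)/12648 = (493258711/12648)*(3418381/91) = 1686146205766891/1150968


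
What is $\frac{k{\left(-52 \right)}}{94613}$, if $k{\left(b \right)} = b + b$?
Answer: $- \frac{104}{94613} \approx -0.0010992$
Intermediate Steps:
$k{\left(b \right)} = 2 b$
$\frac{k{\left(-52 \right)}}{94613} = \frac{2 \left(-52\right)}{94613} = \left(-104\right) \frac{1}{94613} = - \frac{104}{94613}$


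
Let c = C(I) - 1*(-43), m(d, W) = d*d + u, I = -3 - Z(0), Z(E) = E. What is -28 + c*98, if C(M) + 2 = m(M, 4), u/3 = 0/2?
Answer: 4872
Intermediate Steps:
I = -3 (I = -3 - 1*0 = -3 + 0 = -3)
u = 0 (u = 3*(0/2) = 3*(0*(½)) = 3*0 = 0)
m(d, W) = d² (m(d, W) = d*d + 0 = d² + 0 = d²)
C(M) = -2 + M²
c = 50 (c = (-2 + (-3)²) - 1*(-43) = (-2 + 9) + 43 = 7 + 43 = 50)
-28 + c*98 = -28 + 50*98 = -28 + 4900 = 4872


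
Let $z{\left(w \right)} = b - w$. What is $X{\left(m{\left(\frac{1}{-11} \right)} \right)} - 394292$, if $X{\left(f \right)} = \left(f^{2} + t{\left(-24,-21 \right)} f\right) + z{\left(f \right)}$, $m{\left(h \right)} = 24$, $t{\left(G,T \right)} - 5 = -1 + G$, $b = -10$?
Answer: $-394230$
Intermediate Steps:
$t{\left(G,T \right)} = 4 + G$ ($t{\left(G,T \right)} = 5 + \left(-1 + G\right) = 4 + G$)
$z{\left(w \right)} = -10 - w$
$X{\left(f \right)} = -10 + f^{2} - 21 f$ ($X{\left(f \right)} = \left(f^{2} + \left(4 - 24\right) f\right) - \left(10 + f\right) = \left(f^{2} - 20 f\right) - \left(10 + f\right) = -10 + f^{2} - 21 f$)
$X{\left(m{\left(\frac{1}{-11} \right)} \right)} - 394292 = \left(-10 + 24^{2} - 504\right) - 394292 = \left(-10 + 576 - 504\right) - 394292 = 62 - 394292 = -394230$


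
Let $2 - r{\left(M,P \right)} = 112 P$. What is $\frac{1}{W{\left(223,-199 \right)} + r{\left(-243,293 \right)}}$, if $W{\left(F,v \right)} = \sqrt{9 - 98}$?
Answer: $- \frac{32814}{1076758685} - \frac{i \sqrt{89}}{1076758685} \approx -3.0475 \cdot 10^{-5} - 8.7615 \cdot 10^{-9} i$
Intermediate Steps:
$W{\left(F,v \right)} = i \sqrt{89}$ ($W{\left(F,v \right)} = \sqrt{-89} = i \sqrt{89}$)
$r{\left(M,P \right)} = 2 - 112 P$
$\frac{1}{W{\left(223,-199 \right)} + r{\left(-243,293 \right)}} = \frac{1}{i \sqrt{89} + \left(2 - 32816\right)} = \frac{1}{i \sqrt{89} - 32814} = \frac{1}{-32814 + i \sqrt{89}}$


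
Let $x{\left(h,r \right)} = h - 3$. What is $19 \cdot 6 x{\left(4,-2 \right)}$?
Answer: $114$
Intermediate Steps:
$x{\left(h,r \right)} = -3 + h$
$19 \cdot 6 x{\left(4,-2 \right)} = 19 \cdot 6 \left(-3 + 4\right) = 114 \cdot 1 = 114$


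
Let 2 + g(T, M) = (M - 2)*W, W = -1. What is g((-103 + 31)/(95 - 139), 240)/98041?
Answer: -240/98041 ≈ -0.0024480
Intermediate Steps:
g(T, M) = -M (g(T, M) = -2 + (M - 2)*(-1) = -2 + (-2 + M)*(-1) = -2 + (2 - M) = -M)
g((-103 + 31)/(95 - 139), 240)/98041 = -1*240/98041 = -240*1/98041 = -240/98041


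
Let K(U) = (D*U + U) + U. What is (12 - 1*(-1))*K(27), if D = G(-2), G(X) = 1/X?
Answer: 1053/2 ≈ 526.50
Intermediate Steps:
D = -½ (D = 1/(-2) = -½ ≈ -0.50000)
K(U) = 3*U/2 (K(U) = (-U/2 + U) + U = U/2 + U = 3*U/2)
(12 - 1*(-1))*K(27) = (12 - 1*(-1))*((3/2)*27) = (12 + 1)*(81/2) = 13*(81/2) = 1053/2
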